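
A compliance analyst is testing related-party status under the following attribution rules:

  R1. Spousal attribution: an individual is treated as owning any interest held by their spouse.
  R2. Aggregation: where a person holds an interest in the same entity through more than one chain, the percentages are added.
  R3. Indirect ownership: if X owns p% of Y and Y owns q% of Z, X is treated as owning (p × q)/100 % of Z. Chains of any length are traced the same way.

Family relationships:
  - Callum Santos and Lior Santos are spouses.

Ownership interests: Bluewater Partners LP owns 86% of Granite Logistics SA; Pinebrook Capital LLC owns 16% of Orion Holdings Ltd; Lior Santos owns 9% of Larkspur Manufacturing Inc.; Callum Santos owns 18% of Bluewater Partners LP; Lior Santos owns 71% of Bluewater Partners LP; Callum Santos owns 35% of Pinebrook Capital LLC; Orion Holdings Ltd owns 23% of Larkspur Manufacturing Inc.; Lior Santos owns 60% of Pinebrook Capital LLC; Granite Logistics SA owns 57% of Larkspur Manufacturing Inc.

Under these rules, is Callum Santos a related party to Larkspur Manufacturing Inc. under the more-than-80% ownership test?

By spousal attribution (R1), Callum Santos is treated as also owning Lior Santos's interest in Bluewater Partners LP, giving 18% + 71% = 89%.
By spousal attribution (R1), Callum Santos is treated as also owning Lior Santos's interest in Pinebrook Capital LLC, giving 35% + 60% = 95%.
By spousal attribution (R1), Callum Santos is treated as owning Lior Santos's 9% interest in Larkspur Manufacturing Inc.
Chain via Bluewater Partners LP → Granite Logistics SA (R3): 89% × 86% × 57% = 43.6278% of Larkspur Manufacturing Inc.
Chain via Pinebrook Capital LLC → Orion Holdings Ltd (R3): 95% × 16% × 23% = 3.496% of Larkspur Manufacturing Inc.
Direct interest in Larkspur Manufacturing Inc: 9%.
Aggregating (R2): 43.6278% + 3.496% + 9% = 56.1238%.
56.1238% does not exceed the 80% threshold, so Callum is not a related party to Larkspur Manufacturing Inc.

No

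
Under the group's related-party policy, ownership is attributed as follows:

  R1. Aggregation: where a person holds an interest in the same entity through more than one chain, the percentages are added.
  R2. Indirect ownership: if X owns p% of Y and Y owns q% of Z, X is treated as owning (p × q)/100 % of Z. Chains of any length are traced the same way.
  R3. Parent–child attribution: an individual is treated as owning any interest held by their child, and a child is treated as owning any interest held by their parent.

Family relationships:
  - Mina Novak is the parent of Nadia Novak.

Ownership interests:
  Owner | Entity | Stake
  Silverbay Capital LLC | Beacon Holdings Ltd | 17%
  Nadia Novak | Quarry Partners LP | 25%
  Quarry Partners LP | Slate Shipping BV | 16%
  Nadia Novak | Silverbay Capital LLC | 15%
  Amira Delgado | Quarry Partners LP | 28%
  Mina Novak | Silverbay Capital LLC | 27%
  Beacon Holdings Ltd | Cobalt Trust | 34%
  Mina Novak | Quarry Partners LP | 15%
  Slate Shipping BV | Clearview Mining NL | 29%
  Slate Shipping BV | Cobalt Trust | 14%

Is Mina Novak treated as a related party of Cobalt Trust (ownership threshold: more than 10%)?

No

By parent–child attribution (R3), Mina Novak is treated as also owning Nadia Novak's interest in Silverbay Capital LLC, giving 27% + 15% = 42%.
By parent–child attribution (R3), Mina Novak is treated as also owning Nadia Novak's interest in Quarry Partners LP, giving 15% + 25% = 40%.
Chain via Silverbay Capital LLC → Beacon Holdings Ltd (R2): 42% × 17% × 34% = 2.4276% of Cobalt Trust.
Chain via Quarry Partners LP → Slate Shipping BV (R2): 40% × 16% × 14% = 0.896% of Cobalt Trust.
Aggregating (R1): 2.4276% + 0.896% = 3.3236%.
3.3236% does not exceed the 10% threshold, so Mina is not a related party to Cobalt Trust.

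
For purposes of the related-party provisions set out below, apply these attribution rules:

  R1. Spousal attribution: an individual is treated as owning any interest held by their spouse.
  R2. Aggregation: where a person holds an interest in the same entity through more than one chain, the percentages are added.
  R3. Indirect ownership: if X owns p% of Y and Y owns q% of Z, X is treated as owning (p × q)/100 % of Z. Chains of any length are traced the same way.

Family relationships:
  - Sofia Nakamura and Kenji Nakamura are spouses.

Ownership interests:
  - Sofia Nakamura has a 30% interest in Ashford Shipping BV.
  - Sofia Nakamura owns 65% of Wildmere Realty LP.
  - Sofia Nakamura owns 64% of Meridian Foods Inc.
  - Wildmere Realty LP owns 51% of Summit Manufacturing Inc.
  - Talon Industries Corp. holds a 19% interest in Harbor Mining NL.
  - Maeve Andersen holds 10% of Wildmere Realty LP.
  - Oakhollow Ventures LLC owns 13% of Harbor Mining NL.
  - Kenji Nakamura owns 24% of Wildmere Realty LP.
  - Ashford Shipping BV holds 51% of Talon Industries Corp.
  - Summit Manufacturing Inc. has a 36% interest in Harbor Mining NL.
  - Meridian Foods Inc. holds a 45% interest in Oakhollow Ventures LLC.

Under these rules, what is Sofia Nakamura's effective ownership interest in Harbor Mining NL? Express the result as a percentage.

By spousal attribution (R1), Sofia Nakamura is treated as also owning Kenji Nakamura's interest in Wildmere Realty LP, giving 65% + 24% = 89%.
Chain via Wildmere Realty LP → Summit Manufacturing Inc. (R3): 89% × 51% × 36% = 16.3404% of Harbor Mining NL.
Chain via Ashford Shipping BV → Talon Industries Corp. (R3): 30% × 51% × 19% = 2.907% of Harbor Mining NL.
Chain via Meridian Foods Inc. → Oakhollow Ventures LLC (R3): 64% × 45% × 13% = 3.744% of Harbor Mining NL.
Aggregating (R2): 16.3404% + 2.907% + 3.744% = 22.9914%.

22.9914%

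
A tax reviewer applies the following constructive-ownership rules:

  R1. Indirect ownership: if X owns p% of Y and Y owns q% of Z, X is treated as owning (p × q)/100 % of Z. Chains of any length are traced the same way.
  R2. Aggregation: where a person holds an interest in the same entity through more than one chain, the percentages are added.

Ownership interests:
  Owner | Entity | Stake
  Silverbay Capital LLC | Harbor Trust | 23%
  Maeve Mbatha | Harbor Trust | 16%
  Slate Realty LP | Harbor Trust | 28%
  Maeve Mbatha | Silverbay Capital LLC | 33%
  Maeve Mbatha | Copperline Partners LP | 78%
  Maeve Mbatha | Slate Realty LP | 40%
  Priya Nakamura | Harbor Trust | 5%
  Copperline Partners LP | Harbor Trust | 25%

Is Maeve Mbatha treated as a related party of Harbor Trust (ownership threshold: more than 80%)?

No

Chain via Silverbay Capital LLC (R1): 33% × 23% = 7.59% of Harbor Trust.
Chain via Slate Realty LP (R1): 40% × 28% = 11.2% of Harbor Trust.
Chain via Copperline Partners LP (R1): 78% × 25% = 19.5% of Harbor Trust.
Direct interest in Harbor Trust: 16%.
Aggregating (R2): 7.59% + 11.2% + 19.5% + 16% = 54.29%.
54.29% does not exceed the 80% threshold, so Maeve is not a related party to Harbor Trust.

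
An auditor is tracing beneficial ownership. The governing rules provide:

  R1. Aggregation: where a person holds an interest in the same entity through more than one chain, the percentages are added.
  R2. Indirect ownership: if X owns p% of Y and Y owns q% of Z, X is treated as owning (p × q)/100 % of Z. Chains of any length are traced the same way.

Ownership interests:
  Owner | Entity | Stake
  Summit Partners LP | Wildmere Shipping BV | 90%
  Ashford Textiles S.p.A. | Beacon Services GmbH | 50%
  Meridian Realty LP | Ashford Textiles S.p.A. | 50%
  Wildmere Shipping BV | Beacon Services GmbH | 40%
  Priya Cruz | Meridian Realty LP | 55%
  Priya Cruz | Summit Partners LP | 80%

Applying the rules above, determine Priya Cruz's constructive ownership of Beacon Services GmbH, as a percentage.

42.55%

Chain via Summit Partners LP → Wildmere Shipping BV (R2): 80% × 90% × 40% = 28.8% of Beacon Services GmbH.
Chain via Meridian Realty LP → Ashford Textiles S.p.A. (R2): 55% × 50% × 50% = 13.75% of Beacon Services GmbH.
Aggregating (R1): 28.8% + 13.75% = 42.55%.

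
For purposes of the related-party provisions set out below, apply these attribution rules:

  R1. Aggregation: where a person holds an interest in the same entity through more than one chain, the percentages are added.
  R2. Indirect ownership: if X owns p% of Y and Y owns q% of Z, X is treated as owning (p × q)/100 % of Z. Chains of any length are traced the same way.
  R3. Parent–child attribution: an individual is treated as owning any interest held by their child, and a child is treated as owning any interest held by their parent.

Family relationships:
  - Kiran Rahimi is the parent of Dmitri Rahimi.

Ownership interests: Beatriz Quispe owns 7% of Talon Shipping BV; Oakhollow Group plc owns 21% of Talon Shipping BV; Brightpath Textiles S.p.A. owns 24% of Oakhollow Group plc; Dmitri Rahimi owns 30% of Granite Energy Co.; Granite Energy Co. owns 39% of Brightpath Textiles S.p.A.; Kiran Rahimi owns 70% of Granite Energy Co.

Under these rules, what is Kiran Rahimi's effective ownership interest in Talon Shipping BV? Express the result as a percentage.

1.9656%

By parent–child attribution (R3), Kiran Rahimi is treated as also owning Dmitri Rahimi's interest in Granite Energy Co, giving 70% + 30% = 100%.
Chain via Granite Energy Co. → Brightpath Textiles S.p.A. → Oakhollow Group plc (R2): 100% × 39% × 24% × 21% = 1.9656% of Talon Shipping BV.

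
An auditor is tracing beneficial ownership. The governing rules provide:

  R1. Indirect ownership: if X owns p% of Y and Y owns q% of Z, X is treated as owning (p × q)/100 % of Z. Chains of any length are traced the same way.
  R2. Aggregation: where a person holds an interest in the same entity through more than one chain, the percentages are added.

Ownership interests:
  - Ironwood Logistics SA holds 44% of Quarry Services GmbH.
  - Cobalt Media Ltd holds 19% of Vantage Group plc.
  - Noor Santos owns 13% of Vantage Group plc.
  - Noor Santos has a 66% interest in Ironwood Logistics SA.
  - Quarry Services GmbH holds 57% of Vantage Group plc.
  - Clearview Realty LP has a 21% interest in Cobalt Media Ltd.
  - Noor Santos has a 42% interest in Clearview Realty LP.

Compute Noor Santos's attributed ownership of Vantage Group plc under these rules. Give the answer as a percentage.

31.2286%

Chain via Ironwood Logistics SA → Quarry Services GmbH (R1): 66% × 44% × 57% = 16.5528% of Vantage Group plc.
Chain via Clearview Realty LP → Cobalt Media Ltd (R1): 42% × 21% × 19% = 1.6758% of Vantage Group plc.
Direct interest in Vantage Group plc: 13%.
Aggregating (R2): 16.5528% + 1.6758% + 13% = 31.2286%.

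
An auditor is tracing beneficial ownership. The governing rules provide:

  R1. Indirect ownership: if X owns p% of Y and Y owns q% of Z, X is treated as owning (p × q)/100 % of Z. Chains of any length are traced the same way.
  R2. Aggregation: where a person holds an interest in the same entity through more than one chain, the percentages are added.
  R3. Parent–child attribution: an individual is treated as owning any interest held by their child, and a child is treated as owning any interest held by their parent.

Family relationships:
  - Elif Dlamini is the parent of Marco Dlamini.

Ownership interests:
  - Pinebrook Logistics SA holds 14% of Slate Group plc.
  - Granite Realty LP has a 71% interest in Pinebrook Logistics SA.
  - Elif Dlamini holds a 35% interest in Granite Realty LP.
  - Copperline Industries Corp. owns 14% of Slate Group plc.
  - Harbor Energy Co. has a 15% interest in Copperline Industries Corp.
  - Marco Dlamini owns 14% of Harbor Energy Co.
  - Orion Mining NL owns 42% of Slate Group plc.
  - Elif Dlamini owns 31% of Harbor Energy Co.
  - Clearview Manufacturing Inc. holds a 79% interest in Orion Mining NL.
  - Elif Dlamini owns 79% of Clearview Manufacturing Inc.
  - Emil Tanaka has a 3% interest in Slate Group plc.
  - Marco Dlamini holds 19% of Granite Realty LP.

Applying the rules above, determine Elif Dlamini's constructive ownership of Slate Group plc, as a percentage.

32.5248%

By parent–child attribution (R3), Elif Dlamini is treated as also owning Marco Dlamini's interest in Granite Realty LP, giving 35% + 19% = 54%.
By parent–child attribution (R3), Elif Dlamini is treated as also owning Marco Dlamini's interest in Harbor Energy Co, giving 31% + 14% = 45%.
Chain via Granite Realty LP → Pinebrook Logistics SA (R1): 54% × 71% × 14% = 5.3676% of Slate Group plc.
Chain via Clearview Manufacturing Inc. → Orion Mining NL (R1): 79% × 79% × 42% = 26.2122% of Slate Group plc.
Chain via Harbor Energy Co. → Copperline Industries Corp. (R1): 45% × 15% × 14% = 0.945% of Slate Group plc.
Aggregating (R2): 5.3676% + 26.2122% + 0.945% = 32.5248%.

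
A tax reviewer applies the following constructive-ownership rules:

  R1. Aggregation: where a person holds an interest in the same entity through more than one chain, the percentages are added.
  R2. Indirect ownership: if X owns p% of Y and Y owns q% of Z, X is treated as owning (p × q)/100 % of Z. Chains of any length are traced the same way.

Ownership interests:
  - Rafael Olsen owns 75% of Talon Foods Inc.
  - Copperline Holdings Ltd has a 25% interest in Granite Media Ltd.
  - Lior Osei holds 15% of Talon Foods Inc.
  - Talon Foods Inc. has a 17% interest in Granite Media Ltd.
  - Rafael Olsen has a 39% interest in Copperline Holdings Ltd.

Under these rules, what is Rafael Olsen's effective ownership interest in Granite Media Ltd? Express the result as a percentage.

Chain via Copperline Holdings Ltd (R2): 39% × 25% = 9.75% of Granite Media Ltd.
Chain via Talon Foods Inc. (R2): 75% × 17% = 12.75% of Granite Media Ltd.
Aggregating (R1): 9.75% + 12.75% = 22.5%.

22.5%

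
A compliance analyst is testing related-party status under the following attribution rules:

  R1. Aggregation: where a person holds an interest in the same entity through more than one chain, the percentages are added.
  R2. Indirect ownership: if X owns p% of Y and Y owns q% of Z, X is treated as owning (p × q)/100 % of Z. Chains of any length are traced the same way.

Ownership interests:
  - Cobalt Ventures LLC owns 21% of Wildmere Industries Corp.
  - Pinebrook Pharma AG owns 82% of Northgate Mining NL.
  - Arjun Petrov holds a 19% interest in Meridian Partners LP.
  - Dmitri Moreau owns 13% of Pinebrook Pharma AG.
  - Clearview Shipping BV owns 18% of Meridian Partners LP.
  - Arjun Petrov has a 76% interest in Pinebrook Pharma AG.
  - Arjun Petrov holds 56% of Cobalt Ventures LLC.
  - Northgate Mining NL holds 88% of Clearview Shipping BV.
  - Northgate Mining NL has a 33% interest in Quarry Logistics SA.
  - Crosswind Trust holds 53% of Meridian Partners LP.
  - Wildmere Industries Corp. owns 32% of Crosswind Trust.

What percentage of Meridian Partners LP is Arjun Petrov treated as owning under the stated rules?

Chain via Cobalt Ventures LLC → Wildmere Industries Corp. → Crosswind Trust (R2): 56% × 21% × 32% × 53% = 1.994496% of Meridian Partners LP.
Chain via Pinebrook Pharma AG → Northgate Mining NL → Clearview Shipping BV (R2): 76% × 82% × 88% × 18% = 9.871488% of Meridian Partners LP.
Direct interest in Meridian Partners LP: 19%.
Aggregating (R1): 1.994496% + 9.871488% + 19% = 30.865984%.

30.865984%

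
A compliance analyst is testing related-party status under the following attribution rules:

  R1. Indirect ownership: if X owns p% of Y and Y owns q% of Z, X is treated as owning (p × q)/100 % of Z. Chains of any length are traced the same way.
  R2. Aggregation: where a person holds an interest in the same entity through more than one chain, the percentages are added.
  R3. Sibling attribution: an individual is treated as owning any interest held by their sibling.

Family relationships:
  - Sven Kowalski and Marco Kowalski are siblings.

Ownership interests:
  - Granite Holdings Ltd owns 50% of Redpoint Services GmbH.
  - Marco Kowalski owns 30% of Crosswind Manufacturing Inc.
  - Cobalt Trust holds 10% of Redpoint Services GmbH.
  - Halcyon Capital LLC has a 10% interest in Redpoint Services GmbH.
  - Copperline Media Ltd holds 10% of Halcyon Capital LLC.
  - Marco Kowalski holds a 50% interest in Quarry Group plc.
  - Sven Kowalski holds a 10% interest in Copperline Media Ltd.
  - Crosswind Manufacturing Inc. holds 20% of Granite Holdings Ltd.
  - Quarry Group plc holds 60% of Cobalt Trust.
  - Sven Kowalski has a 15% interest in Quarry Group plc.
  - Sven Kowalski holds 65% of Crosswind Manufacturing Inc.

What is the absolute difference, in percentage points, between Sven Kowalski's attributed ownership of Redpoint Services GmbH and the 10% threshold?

By sibling attribution (R3), Sven Kowalski is treated as also owning Marco Kowalski's interest in Crosswind Manufacturing Inc, giving 65% + 30% = 95%.
By sibling attribution (R3), Sven Kowalski is treated as also owning Marco Kowalski's interest in Quarry Group plc, giving 15% + 50% = 65%.
Chain via Crosswind Manufacturing Inc. → Granite Holdings Ltd (R1): 95% × 20% × 50% = 9.5% of Redpoint Services GmbH.
Chain via Quarry Group plc → Cobalt Trust (R1): 65% × 60% × 10% = 3.9% of Redpoint Services GmbH.
Chain via Copperline Media Ltd → Halcyon Capital LLC (R1): 10% × 10% × 10% = 0.1% of Redpoint Services GmbH.
Aggregating (R2): 9.5% + 3.9% + 0.1% = 13.5%.
13.5% exceeds the 10% threshold by 3.5 percentage points.

3.5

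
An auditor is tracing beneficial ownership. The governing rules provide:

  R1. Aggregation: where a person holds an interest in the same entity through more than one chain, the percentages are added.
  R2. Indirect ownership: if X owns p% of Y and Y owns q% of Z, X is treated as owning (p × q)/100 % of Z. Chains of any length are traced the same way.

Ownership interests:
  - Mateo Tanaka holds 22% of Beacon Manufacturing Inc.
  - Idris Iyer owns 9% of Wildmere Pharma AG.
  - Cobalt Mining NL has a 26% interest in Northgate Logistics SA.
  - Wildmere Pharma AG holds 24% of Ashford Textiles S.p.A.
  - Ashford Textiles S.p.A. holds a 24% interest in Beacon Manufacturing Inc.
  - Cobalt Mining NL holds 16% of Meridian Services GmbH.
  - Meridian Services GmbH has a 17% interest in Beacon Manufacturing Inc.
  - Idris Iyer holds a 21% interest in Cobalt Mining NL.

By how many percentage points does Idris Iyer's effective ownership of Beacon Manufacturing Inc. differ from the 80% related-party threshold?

78.9104

Chain via Wildmere Pharma AG → Ashford Textiles S.p.A. (R2): 9% × 24% × 24% = 0.5184% of Beacon Manufacturing Inc.
Chain via Cobalt Mining NL → Meridian Services GmbH (R2): 21% × 16% × 17% = 0.5712% of Beacon Manufacturing Inc.
Aggregating (R1): 0.5184% + 0.5712% = 1.0896%.
1.0896% falls short of the 80% threshold by 78.9104 percentage points.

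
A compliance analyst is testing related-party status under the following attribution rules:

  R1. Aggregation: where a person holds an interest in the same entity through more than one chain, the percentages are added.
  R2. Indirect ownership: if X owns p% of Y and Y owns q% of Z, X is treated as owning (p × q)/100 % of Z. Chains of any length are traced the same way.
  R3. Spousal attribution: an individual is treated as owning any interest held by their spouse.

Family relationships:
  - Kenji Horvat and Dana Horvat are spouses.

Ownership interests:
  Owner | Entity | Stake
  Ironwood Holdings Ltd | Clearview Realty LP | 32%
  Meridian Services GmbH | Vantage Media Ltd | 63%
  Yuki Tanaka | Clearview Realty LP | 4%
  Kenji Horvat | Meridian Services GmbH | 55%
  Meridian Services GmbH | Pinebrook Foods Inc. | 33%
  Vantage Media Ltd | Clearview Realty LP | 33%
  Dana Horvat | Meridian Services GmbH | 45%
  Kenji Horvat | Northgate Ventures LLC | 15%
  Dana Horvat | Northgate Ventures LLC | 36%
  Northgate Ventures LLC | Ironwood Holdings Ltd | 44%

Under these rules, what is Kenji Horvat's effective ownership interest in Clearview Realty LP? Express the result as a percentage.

By spousal attribution (R3), Kenji Horvat is treated as also owning Dana Horvat's interest in Meridian Services GmbH, giving 55% + 45% = 100%.
By spousal attribution (R3), Kenji Horvat is treated as also owning Dana Horvat's interest in Northgate Ventures LLC, giving 15% + 36% = 51%.
Chain via Meridian Services GmbH → Vantage Media Ltd (R2): 100% × 63% × 33% = 20.79% of Clearview Realty LP.
Chain via Northgate Ventures LLC → Ironwood Holdings Ltd (R2): 51% × 44% × 32% = 7.1808% of Clearview Realty LP.
Aggregating (R1): 20.79% + 7.1808% = 27.9708%.

27.9708%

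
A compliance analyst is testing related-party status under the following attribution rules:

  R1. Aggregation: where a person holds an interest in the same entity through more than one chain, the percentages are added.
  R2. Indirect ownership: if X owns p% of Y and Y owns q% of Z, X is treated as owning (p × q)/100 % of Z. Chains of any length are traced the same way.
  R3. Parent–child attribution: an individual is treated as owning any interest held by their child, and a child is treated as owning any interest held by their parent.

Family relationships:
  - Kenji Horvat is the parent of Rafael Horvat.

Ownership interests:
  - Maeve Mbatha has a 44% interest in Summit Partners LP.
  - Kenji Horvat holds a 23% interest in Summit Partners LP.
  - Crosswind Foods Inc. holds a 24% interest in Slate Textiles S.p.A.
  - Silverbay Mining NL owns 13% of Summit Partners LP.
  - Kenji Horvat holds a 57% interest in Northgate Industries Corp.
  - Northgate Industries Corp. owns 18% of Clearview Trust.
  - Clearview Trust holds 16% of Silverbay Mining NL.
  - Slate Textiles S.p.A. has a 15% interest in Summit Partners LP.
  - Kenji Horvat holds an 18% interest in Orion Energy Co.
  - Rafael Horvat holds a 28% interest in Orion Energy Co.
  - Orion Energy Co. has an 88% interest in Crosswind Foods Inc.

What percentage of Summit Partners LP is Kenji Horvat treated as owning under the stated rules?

By parent–child attribution (R3), Kenji Horvat is treated as also owning Rafael Horvat's interest in Orion Energy Co, giving 18% + 28% = 46%.
Chain via Orion Energy Co. → Crosswind Foods Inc. → Slate Textiles S.p.A. (R2): 46% × 88% × 24% × 15% = 1.45728% of Summit Partners LP.
Chain via Northgate Industries Corp. → Clearview Trust → Silverbay Mining NL (R2): 57% × 18% × 16% × 13% = 0.213408% of Summit Partners LP.
Direct interest in Summit Partners LP: 23%.
Aggregating (R1): 1.45728% + 0.213408% + 23% = 24.670688%.

24.670688%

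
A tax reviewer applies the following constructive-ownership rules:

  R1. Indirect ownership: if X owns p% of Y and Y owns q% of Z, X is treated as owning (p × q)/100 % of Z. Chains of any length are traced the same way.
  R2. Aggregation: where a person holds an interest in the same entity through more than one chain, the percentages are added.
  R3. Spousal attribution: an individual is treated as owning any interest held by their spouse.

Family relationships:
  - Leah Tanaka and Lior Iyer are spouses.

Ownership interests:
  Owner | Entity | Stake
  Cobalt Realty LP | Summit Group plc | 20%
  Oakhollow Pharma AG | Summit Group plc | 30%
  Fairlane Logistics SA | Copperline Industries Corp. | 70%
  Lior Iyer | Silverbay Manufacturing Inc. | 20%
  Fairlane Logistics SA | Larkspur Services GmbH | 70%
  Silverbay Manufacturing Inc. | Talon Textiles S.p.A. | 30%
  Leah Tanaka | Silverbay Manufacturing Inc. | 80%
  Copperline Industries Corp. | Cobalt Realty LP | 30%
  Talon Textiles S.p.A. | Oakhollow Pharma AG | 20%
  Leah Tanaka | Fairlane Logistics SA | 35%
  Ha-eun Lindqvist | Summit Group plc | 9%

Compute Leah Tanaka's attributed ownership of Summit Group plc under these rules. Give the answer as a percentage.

3.27%

By spousal attribution (R3), Leah Tanaka is treated as also owning Lior Iyer's interest in Silverbay Manufacturing Inc, giving 80% + 20% = 100%.
Chain via Fairlane Logistics SA → Copperline Industries Corp. → Cobalt Realty LP (R1): 35% × 70% × 30% × 20% = 1.47% of Summit Group plc.
Chain via Silverbay Manufacturing Inc. → Talon Textiles S.p.A. → Oakhollow Pharma AG (R1): 100% × 30% × 20% × 30% = 1.8% of Summit Group plc.
Aggregating (R2): 1.47% + 1.8% = 3.27%.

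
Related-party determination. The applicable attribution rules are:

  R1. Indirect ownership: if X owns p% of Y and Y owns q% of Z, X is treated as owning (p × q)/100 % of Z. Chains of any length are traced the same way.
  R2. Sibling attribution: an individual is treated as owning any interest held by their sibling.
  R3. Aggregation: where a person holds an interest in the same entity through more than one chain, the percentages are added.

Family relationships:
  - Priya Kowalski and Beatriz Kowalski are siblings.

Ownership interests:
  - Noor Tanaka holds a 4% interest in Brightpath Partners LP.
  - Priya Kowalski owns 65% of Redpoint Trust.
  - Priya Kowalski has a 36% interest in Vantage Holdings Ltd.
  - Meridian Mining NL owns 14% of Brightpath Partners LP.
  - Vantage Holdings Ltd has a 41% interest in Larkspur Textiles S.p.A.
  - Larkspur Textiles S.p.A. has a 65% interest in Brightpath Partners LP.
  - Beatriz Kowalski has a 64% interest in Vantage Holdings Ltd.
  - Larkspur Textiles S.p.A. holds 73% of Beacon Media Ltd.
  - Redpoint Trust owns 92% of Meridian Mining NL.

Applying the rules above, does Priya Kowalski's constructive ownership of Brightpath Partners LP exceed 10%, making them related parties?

By sibling attribution (R2), Priya Kowalski is treated as also owning Beatriz Kowalski's interest in Vantage Holdings Ltd, giving 36% + 64% = 100%.
Chain via Redpoint Trust → Meridian Mining NL (R1): 65% × 92% × 14% = 8.372% of Brightpath Partners LP.
Chain via Vantage Holdings Ltd → Larkspur Textiles S.p.A. (R1): 100% × 41% × 65% = 26.65% of Brightpath Partners LP.
Aggregating (R3): 8.372% + 26.65% = 35.022%.
35.022% exceeds the 10% threshold, so Priya is a related party to Brightpath Partners LP.

Yes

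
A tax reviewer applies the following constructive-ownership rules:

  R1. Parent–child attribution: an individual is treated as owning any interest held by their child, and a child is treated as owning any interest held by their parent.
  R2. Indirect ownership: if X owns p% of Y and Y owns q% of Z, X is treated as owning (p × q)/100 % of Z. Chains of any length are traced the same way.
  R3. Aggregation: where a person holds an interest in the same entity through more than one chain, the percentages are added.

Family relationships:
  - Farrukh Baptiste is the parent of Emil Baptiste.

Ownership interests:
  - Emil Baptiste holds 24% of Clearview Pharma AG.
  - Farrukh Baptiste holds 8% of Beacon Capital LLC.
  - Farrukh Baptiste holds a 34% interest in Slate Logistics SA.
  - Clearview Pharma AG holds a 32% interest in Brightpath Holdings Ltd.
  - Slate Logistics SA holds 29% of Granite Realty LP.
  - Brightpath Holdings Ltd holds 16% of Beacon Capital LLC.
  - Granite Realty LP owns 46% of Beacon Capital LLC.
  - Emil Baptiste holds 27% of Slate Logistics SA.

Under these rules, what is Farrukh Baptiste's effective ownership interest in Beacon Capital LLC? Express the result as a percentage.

By parent–child attribution (R1), Farrukh Baptiste is treated as also owning Emil Baptiste's interest in Slate Logistics SA, giving 34% + 27% = 61%.
By parent–child attribution (R1), Farrukh Baptiste is treated as owning Emil Baptiste's 24% interest in Clearview Pharma AG.
Chain via Slate Logistics SA → Granite Realty LP (R2): 61% × 29% × 46% = 8.1374% of Beacon Capital LLC.
Direct interest in Beacon Capital LLC: 8%.
Chain via Clearview Pharma AG → Brightpath Holdings Ltd (R2): 24% × 32% × 16% = 1.2288% of Beacon Capital LLC.
Aggregating (R3): 8.1374% + 8% + 1.2288% = 17.3662%.

17.3662%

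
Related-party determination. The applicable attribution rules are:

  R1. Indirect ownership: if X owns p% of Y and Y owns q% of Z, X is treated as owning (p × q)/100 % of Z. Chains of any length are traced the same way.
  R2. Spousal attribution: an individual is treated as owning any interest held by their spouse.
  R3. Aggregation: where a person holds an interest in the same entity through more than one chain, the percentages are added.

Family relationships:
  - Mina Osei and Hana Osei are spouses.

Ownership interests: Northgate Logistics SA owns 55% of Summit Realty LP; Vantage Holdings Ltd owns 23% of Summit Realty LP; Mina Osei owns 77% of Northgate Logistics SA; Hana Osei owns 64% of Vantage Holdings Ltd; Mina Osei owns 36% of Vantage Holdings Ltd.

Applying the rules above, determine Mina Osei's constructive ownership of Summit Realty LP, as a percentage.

By spousal attribution (R2), Mina Osei is treated as also owning Hana Osei's interest in Vantage Holdings Ltd, giving 36% + 64% = 100%.
Chain via Vantage Holdings Ltd (R1): 100% × 23% = 23% of Summit Realty LP.
Chain via Northgate Logistics SA (R1): 77% × 55% = 42.35% of Summit Realty LP.
Aggregating (R3): 23% + 42.35% = 65.35%.

65.35%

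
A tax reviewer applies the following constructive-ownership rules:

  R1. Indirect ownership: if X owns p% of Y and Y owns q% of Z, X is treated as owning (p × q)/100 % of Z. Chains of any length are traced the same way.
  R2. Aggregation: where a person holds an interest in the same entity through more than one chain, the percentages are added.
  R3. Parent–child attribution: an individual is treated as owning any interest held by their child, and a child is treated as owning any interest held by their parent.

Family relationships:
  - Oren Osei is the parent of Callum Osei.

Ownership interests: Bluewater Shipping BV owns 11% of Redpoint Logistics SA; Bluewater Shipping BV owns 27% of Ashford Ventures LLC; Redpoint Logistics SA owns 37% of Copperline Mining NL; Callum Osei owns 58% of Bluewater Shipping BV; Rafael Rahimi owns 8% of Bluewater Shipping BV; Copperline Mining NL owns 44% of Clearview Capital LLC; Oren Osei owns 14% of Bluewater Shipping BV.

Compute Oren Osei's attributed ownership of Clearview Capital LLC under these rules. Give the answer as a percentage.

1.289376%

By parent–child attribution (R3), Oren Osei is treated as also owning Callum Osei's interest in Bluewater Shipping BV, giving 14% + 58% = 72%.
Chain via Bluewater Shipping BV → Redpoint Logistics SA → Copperline Mining NL (R1): 72% × 11% × 37% × 44% = 1.289376% of Clearview Capital LLC.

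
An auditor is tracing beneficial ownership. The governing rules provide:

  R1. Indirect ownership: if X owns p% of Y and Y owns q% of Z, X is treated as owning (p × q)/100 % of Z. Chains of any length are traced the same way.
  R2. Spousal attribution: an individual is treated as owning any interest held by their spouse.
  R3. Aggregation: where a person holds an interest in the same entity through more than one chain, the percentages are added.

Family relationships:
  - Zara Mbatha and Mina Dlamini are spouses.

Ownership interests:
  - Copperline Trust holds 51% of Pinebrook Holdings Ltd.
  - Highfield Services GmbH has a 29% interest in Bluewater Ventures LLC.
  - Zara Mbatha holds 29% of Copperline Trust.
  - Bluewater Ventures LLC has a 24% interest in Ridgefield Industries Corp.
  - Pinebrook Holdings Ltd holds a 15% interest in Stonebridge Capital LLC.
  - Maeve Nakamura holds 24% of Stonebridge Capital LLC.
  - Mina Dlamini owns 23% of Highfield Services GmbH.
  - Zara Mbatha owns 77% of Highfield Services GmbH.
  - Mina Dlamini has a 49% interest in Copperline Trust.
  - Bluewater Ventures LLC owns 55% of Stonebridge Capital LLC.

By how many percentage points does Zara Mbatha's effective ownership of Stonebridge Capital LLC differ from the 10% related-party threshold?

11.917

By spousal attribution (R2), Zara Mbatha is treated as also owning Mina Dlamini's interest in Highfield Services GmbH, giving 77% + 23% = 100%.
By spousal attribution (R2), Zara Mbatha is treated as also owning Mina Dlamini's interest in Copperline Trust, giving 29% + 49% = 78%.
Chain via Highfield Services GmbH → Bluewater Ventures LLC (R1): 100% × 29% × 55% = 15.95% of Stonebridge Capital LLC.
Chain via Copperline Trust → Pinebrook Holdings Ltd (R1): 78% × 51% × 15% = 5.967% of Stonebridge Capital LLC.
Aggregating (R3): 15.95% + 5.967% = 21.917%.
21.917% exceeds the 10% threshold by 11.917 percentage points.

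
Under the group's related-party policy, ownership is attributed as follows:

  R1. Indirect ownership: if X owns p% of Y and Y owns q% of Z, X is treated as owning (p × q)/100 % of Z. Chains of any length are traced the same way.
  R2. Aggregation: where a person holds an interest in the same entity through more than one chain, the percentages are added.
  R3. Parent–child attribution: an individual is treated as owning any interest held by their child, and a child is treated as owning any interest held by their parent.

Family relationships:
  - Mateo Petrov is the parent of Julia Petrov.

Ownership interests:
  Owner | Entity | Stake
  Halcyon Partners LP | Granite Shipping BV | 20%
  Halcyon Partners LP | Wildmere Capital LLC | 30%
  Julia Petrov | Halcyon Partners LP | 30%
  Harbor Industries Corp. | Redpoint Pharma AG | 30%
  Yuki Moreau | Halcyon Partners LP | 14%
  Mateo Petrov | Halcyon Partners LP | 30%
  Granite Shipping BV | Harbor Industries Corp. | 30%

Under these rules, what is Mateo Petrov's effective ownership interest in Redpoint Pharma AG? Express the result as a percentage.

1.08%

By parent–child attribution (R3), Mateo Petrov is treated as also owning Julia Petrov's interest in Halcyon Partners LP, giving 30% + 30% = 60%.
Chain via Halcyon Partners LP → Granite Shipping BV → Harbor Industries Corp. (R1): 60% × 20% × 30% × 30% = 1.08% of Redpoint Pharma AG.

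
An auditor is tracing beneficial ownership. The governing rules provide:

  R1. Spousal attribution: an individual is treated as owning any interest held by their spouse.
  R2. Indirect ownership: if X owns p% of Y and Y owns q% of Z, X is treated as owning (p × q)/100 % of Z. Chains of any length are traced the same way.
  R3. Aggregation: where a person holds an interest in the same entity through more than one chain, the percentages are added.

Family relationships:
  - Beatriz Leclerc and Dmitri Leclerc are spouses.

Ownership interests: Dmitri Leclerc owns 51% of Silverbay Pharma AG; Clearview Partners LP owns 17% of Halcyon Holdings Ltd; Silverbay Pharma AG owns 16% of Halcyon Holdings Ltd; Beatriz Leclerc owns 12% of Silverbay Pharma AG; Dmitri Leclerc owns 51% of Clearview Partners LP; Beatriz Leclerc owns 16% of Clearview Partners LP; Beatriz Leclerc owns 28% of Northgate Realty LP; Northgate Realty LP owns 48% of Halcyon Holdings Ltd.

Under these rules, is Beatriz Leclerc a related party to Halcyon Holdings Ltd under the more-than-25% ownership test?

Yes

By spousal attribution (R1), Beatriz Leclerc is treated as also owning Dmitri Leclerc's interest in Clearview Partners LP, giving 16% + 51% = 67%.
By spousal attribution (R1), Beatriz Leclerc is treated as also owning Dmitri Leclerc's interest in Silverbay Pharma AG, giving 12% + 51% = 63%.
Chain via Clearview Partners LP (R2): 67% × 17% = 11.39% of Halcyon Holdings Ltd.
Chain via Northgate Realty LP (R2): 28% × 48% = 13.44% of Halcyon Holdings Ltd.
Chain via Silverbay Pharma AG (R2): 63% × 16% = 10.08% of Halcyon Holdings Ltd.
Aggregating (R3): 11.39% + 13.44% + 10.08% = 34.91%.
34.91% exceeds the 25% threshold, so Beatriz is a related party to Halcyon Holdings Ltd.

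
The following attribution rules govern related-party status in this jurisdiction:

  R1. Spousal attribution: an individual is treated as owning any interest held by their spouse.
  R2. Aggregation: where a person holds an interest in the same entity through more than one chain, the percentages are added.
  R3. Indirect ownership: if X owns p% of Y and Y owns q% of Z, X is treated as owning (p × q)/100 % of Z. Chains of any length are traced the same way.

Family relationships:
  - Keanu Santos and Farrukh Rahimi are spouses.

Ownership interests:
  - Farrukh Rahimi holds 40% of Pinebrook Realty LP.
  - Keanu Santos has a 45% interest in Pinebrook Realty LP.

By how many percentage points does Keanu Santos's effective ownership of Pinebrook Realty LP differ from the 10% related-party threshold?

By spousal attribution (R1), Keanu Santos is treated as also owning Farrukh Rahimi's interest in Pinebrook Realty LP, giving 45% + 40% = 85%.
Direct interest in Pinebrook Realty LP: 85%.
85% exceeds the 10% threshold by 75 percentage points.

75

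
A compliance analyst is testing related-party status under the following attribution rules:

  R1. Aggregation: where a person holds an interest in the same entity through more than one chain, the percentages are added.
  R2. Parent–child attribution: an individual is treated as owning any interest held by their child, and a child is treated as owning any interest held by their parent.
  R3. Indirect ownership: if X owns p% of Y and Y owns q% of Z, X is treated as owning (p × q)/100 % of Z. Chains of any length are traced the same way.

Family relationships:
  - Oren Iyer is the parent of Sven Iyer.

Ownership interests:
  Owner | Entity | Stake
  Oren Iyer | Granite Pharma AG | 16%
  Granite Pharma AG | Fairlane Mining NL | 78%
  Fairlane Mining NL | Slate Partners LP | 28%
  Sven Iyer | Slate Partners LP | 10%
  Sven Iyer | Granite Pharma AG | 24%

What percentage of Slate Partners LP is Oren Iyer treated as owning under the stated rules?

By parent–child attribution (R2), Oren Iyer is treated as also owning Sven Iyer's interest in Granite Pharma AG, giving 16% + 24% = 40%.
By parent–child attribution (R2), Oren Iyer is treated as owning Sven Iyer's 10% interest in Slate Partners LP.
Chain via Granite Pharma AG → Fairlane Mining NL (R3): 40% × 78% × 28% = 8.736% of Slate Partners LP.
Direct interest in Slate Partners LP: 10%.
Aggregating (R1): 8.736% + 10% = 18.736%.

18.736%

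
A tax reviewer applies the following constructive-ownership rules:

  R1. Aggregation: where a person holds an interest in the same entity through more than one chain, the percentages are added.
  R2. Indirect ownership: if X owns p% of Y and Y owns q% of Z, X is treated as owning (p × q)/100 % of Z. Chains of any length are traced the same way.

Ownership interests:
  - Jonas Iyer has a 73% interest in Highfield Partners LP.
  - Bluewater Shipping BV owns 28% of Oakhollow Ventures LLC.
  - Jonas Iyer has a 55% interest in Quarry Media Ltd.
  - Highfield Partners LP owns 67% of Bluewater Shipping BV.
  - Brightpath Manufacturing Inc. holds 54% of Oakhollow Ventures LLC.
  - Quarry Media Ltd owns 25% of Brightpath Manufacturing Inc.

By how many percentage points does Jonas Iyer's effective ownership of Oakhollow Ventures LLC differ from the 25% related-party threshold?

Chain via Highfield Partners LP → Bluewater Shipping BV (R2): 73% × 67% × 28% = 13.6948% of Oakhollow Ventures LLC.
Chain via Quarry Media Ltd → Brightpath Manufacturing Inc. (R2): 55% × 25% × 54% = 7.425% of Oakhollow Ventures LLC.
Aggregating (R1): 13.6948% + 7.425% = 21.1198%.
21.1198% falls short of the 25% threshold by 3.8802 percentage points.

3.8802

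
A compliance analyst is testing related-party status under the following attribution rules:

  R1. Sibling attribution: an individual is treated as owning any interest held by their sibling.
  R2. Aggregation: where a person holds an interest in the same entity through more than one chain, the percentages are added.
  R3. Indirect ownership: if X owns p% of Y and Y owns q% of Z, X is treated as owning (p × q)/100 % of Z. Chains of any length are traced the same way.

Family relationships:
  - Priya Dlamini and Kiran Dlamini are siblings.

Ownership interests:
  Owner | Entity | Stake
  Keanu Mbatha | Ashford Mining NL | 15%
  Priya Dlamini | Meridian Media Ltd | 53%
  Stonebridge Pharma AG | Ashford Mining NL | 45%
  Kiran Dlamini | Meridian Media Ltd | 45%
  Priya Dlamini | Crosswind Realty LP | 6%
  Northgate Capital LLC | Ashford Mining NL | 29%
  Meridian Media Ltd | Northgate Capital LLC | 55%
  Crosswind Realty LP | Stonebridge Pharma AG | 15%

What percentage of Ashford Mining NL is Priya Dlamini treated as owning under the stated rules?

By sibling attribution (R1), Priya Dlamini is treated as also owning Kiran Dlamini's interest in Meridian Media Ltd, giving 53% + 45% = 98%.
Chain via Crosswind Realty LP → Stonebridge Pharma AG (R3): 6% × 15% × 45% = 0.405% of Ashford Mining NL.
Chain via Meridian Media Ltd → Northgate Capital LLC (R3): 98% × 55% × 29% = 15.631% of Ashford Mining NL.
Aggregating (R2): 0.405% + 15.631% = 16.036%.

16.036%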